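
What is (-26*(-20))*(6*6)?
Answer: 18720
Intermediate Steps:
(-26*(-20))*(6*6) = 520*36 = 18720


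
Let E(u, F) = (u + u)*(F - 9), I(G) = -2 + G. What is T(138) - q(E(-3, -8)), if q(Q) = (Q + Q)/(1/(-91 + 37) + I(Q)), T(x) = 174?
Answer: 928410/5399 ≈ 171.96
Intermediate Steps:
E(u, F) = 2*u*(-9 + F) (E(u, F) = (2*u)*(-9 + F) = 2*u*(-9 + F))
q(Q) = 2*Q/(-109/54 + Q) (q(Q) = (Q + Q)/(1/(-91 + 37) + (-2 + Q)) = (2*Q)/(1/(-54) + (-2 + Q)) = (2*Q)/(-1/54 + (-2 + Q)) = (2*Q)/(-109/54 + Q) = 2*Q/(-109/54 + Q))
T(138) - q(E(-3, -8)) = 174 - 108*2*(-3)*(-9 - 8)/(-109 + 54*(2*(-3)*(-9 - 8))) = 174 - 108*2*(-3)*(-17)/(-109 + 54*(2*(-3)*(-17))) = 174 - 108*102/(-109 + 54*102) = 174 - 108*102/(-109 + 5508) = 174 - 108*102/5399 = 174 - 1*11016/5399 = 174 - 11016/5399 = 928410/5399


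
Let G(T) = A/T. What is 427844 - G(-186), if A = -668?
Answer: 39789158/93 ≈ 4.2784e+5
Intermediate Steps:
G(T) = -668/T
427844 - G(-186) = 427844 - (-668)/(-186) = 427844 - (-668)*(-1)/186 = 427844 - 1*334/93 = 427844 - 334/93 = 39789158/93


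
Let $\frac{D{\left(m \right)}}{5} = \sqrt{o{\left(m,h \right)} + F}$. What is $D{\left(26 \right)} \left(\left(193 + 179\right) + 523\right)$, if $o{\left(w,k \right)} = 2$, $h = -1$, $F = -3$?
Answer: $4475 i \approx 4475.0 i$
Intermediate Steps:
$D{\left(m \right)} = 5 i$ ($D{\left(m \right)} = 5 \sqrt{2 - 3} = 5 \sqrt{-1} = 5 i$)
$D{\left(26 \right)} \left(\left(193 + 179\right) + 523\right) = 5 i \left(\left(193 + 179\right) + 523\right) = 5 i \left(372 + 523\right) = 5 i 895 = 4475 i$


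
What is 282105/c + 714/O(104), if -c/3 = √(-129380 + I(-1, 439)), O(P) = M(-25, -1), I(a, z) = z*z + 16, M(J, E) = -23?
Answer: -714/23 - 31345*√1293/3017 ≈ -404.63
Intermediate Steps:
I(a, z) = 16 + z² (I(a, z) = z² + 16 = 16 + z²)
O(P) = -23
c = -21*√1293 (c = -3*√(-129380 + (16 + 439²)) = -3*√(-129380 + (16 + 192721)) = -3*√(-129380 + 192737) = -21*√1293 ≈ -755.13)
282105/c + 714/O(104) = 282105/((-21*√1293)) + 714/(-23) = 282105*(-√1293/27153) + 714*(-1/23) = -31345*√1293/3017 - 714/23 = -714/23 - 31345*√1293/3017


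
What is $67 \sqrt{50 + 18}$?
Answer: $134 \sqrt{17} \approx 552.5$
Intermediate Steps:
$67 \sqrt{50 + 18} = 67 \sqrt{68} = 67 \cdot 2 \sqrt{17} = 134 \sqrt{17}$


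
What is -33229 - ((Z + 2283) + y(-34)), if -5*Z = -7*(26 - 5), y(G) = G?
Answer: -177537/5 ≈ -35507.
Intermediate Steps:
Z = 147/5 (Z = -(-7)*(26 - 5)/5 = -(-7)*21/5 = -⅕*(-147) = 147/5 ≈ 29.400)
-33229 - ((Z + 2283) + y(-34)) = -33229 - ((147/5 + 2283) - 34) = -33229 - (11562/5 - 34) = -33229 - 1*11392/5 = -33229 - 11392/5 = -177537/5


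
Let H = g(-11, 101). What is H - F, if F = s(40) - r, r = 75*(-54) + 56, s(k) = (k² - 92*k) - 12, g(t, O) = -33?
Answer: -1935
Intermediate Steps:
s(k) = -12 + k² - 92*k
H = -33
r = -3994 (r = -4050 + 56 = -3994)
F = 1902 (F = (-12 + 40² - 92*40) - 1*(-3994) = (-12 + 1600 - 3680) + 3994 = -2092 + 3994 = 1902)
H - F = -33 - 1*1902 = -33 - 1902 = -1935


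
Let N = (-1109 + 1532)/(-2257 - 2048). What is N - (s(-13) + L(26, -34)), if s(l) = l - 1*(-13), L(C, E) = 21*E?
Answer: 1024449/1435 ≈ 713.90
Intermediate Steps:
s(l) = 13 + l (s(l) = l + 13 = 13 + l)
N = -141/1435 (N = 423/(-4305) = 423*(-1/4305) = -141/1435 ≈ -0.098258)
N - (s(-13) + L(26, -34)) = -141/1435 - ((13 - 13) + 21*(-34)) = -141/1435 - (0 - 714) = -141/1435 - 1*(-714) = -141/1435 + 714 = 1024449/1435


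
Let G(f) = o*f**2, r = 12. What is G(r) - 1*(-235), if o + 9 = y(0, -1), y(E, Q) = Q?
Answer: -1205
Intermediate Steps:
o = -10 (o = -9 - 1 = -10)
G(f) = -10*f**2
G(r) - 1*(-235) = -10*12**2 - 1*(-235) = -10*144 + 235 = -1440 + 235 = -1205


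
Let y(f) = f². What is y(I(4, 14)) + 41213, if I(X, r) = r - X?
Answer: 41313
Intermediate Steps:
y(I(4, 14)) + 41213 = (14 - 1*4)² + 41213 = (14 - 4)² + 41213 = 10² + 41213 = 100 + 41213 = 41313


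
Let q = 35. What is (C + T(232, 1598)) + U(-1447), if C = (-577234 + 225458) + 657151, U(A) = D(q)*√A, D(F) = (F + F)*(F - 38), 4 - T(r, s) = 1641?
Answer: 303738 - 210*I*√1447 ≈ 3.0374e+5 - 7988.3*I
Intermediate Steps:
T(r, s) = -1637 (T(r, s) = 4 - 1*1641 = 4 - 1641 = -1637)
D(F) = 2*F*(-38 + F) (D(F) = (2*F)*(-38 + F) = 2*F*(-38 + F))
U(A) = -210*√A (U(A) = (2*35*(-38 + 35))*√A = (2*35*(-3))*√A = -210*√A)
C = 305375 (C = -351776 + 657151 = 305375)
(C + T(232, 1598)) + U(-1447) = (305375 - 1637) - 210*I*√1447 = 303738 - 210*I*√1447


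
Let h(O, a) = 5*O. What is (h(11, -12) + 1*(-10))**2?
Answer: 2025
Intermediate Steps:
(h(11, -12) + 1*(-10))**2 = (5*11 + 1*(-10))**2 = (55 - 10)**2 = 45**2 = 2025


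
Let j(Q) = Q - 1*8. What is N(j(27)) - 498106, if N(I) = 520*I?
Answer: -488226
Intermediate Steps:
j(Q) = -8 + Q (j(Q) = Q - 8 = -8 + Q)
N(j(27)) - 498106 = 520*(-8 + 27) - 498106 = 520*19 - 498106 = 9880 - 498106 = -488226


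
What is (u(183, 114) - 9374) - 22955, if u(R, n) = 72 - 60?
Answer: -32317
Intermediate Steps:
u(R, n) = 12
(u(183, 114) - 9374) - 22955 = (12 - 9374) - 22955 = -9362 - 22955 = -32317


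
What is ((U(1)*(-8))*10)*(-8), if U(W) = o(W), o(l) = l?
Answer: 640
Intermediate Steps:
U(W) = W
((U(1)*(-8))*10)*(-8) = ((1*(-8))*10)*(-8) = -8*10*(-8) = -80*(-8) = 640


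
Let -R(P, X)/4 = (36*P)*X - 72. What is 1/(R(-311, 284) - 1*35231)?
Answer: 1/12683713 ≈ 7.8841e-8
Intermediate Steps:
R(P, X) = 288 - 144*P*X (R(P, X) = -4*((36*P)*X - 72) = -4*(36*P*X - 72) = -4*(-72 + 36*P*X) = 288 - 144*P*X)
1/(R(-311, 284) - 1*35231) = 1/((288 - 144*(-311)*284) - 1*35231) = 1/((288 + 12718656) - 35231) = 1/(12718944 - 35231) = 1/12683713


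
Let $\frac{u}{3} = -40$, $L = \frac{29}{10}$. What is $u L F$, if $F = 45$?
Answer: $-15660$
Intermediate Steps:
$L = \frac{29}{10}$ ($L = 29 \cdot \frac{1}{10} = \frac{29}{10} \approx 2.9$)
$u = -120$ ($u = 3 \left(-40\right) = -120$)
$u L F = \left(-120\right) \frac{29}{10} \cdot 45 = \left(-348\right) 45 = -15660$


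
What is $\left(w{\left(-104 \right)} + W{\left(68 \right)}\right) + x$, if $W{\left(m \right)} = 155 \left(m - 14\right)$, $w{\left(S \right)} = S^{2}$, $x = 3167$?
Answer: $22353$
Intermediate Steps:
$W{\left(m \right)} = -2170 + 155 m$ ($W{\left(m \right)} = 155 \left(-14 + m\right) = -2170 + 155 m$)
$\left(w{\left(-104 \right)} + W{\left(68 \right)}\right) + x = \left(\left(-104\right)^{2} + \left(-2170 + 155 \cdot 68\right)\right) + 3167 = \left(10816 + \left(-2170 + 10540\right)\right) + 3167 = \left(10816 + 8370\right) + 3167 = 19186 + 3167 = 22353$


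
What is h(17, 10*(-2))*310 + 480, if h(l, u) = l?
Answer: 5750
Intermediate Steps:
h(17, 10*(-2))*310 + 480 = 17*310 + 480 = 5270 + 480 = 5750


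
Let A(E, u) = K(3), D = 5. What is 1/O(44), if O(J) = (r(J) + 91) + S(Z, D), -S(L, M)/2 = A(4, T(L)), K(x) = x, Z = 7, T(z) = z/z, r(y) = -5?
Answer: 1/80 ≈ 0.012500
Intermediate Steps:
T(z) = 1
A(E, u) = 3
S(L, M) = -6 (S(L, M) = -2*3 = -6)
O(J) = 80 (O(J) = (-5 + 91) - 6 = 86 - 6 = 80)
1/O(44) = 1/80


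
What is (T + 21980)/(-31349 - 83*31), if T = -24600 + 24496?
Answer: -10938/16961 ≈ -0.64489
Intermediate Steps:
T = -104
(T + 21980)/(-31349 - 83*31) = (-104 + 21980)/(-31349 - 83*31) = 21876/(-31349 - 2573) = 21876/(-33922) = 21876*(-1/33922) = -10938/16961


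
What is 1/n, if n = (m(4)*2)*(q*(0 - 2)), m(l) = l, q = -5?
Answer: 1/80 ≈ 0.012500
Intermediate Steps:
n = 80 (n = (4*2)*(-5*(0 - 2)) = 8*(-5*(-2)) = 8*10 = 80)
1/n = 1/80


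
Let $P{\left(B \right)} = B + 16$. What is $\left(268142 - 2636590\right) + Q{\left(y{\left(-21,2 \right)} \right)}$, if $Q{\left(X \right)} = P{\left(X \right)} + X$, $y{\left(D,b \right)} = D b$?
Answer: $-2368516$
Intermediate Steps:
$P{\left(B \right)} = 16 + B$
$Q{\left(X \right)} = 16 + 2 X$ ($Q{\left(X \right)} = \left(16 + X\right) + X = 16 + 2 X$)
$\left(268142 - 2636590\right) + Q{\left(y{\left(-21,2 \right)} \right)} = \left(268142 - 2636590\right) + \left(16 + 2 \left(\left(-21\right) 2\right)\right) = -2368448 + \left(16 + 2 \left(-42\right)\right) = -2368448 + \left(16 - 84\right) = -2368448 - 68 = -2368516$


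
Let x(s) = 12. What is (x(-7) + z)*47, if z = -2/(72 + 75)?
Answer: 82814/147 ≈ 563.36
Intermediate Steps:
z = -2/147 ≈ -0.013605
(x(-7) + z)*47 = (12 - 2/147)*47 = (1762/147)*47 = 82814/147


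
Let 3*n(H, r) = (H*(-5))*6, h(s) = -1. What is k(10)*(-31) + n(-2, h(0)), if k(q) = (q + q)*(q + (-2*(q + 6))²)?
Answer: -641060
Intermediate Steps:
n(H, r) = -10*H (n(H, r) = ((H*(-5))*6)/3 = (-5*H*6)/3 = (-30*H)/3 = -10*H)
k(q) = 2*q*(q + (-12 - 2*q)²) (k(q) = (2*q)*(q + (-2*(6 + q))²) = (2*q)*(q + (-12 - 2*q)²) = 2*q*(q + (-12 - 2*q)²))
k(10)*(-31) + n(-2, h(0)) = (2*10*(10 + 4*(6 + 10)²))*(-31) - 10*(-2) = (2*10*(10 + 4*16²))*(-31) + 20 = (2*10*(10 + 4*256))*(-31) + 20 = (2*10*(10 + 1024))*(-31) + 20 = (2*10*1034)*(-31) + 20 = 20680*(-31) + 20 = -641080 + 20 = -641060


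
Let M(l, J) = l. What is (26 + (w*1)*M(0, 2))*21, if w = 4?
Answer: 546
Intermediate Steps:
(26 + (w*1)*M(0, 2))*21 = (26 + (4*1)*0)*21 = (26 + 4*0)*21 = (26 + 0)*21 = 26*21 = 546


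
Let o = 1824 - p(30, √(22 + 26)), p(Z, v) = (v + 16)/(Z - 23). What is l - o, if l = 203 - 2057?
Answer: -25730/7 + 4*√3/7 ≈ -3674.7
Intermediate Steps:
l = -1854
p(Z, v) = (16 + v)/(-23 + Z)
o = 12752/7 - 4*√3/7 (o = 1824 - (16 + √(22 + 26))/(-23 + 30) = 1824 - (16 + √48)/7 = 1824 - (16 + 4*√3)/7 = 1824 - (16/7 + 4*√3/7) = 1824 + (-16/7 - 4*√3/7) = 12752/7 - 4*√3/7 ≈ 1820.7)
l - o = -1854 - (12752/7 - 4*√3/7) = -1854 + (-12752/7 + 4*√3/7) = -25730/7 + 4*√3/7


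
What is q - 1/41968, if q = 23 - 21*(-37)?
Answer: 33574399/41968 ≈ 800.00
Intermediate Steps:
q = 800 (q = 23 + 777 = 800)
q - 1/41968 = 800 - 1/41968 = 33574399/41968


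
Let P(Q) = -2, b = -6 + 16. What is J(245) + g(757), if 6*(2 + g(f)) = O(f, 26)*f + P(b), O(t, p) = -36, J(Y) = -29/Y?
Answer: -3340172/735 ≈ -4544.5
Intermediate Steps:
b = 10
g(f) = -7/3 - 6*f (g(f) = -2 + (-36*f - 2)/6 = -2 + (-2 - 36*f)/6 = -2 + (-⅓ - 6*f) = -7/3 - 6*f)
J(245) + g(757) = -29/245 + (-7/3 - 6*757) = -29*1/245 + (-7/3 - 4542) = -29/245 - 13633/3 = -3340172/735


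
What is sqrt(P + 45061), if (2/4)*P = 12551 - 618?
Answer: sqrt(68927) ≈ 262.54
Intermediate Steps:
P = 23866 (P = 2*(12551 - 618) = 2*11933 = 23866)
sqrt(P + 45061) = sqrt(23866 + 45061) = sqrt(68927)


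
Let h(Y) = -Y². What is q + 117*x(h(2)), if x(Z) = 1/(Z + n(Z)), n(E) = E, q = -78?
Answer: -741/8 ≈ -92.625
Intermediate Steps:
x(Z) = 1/(2*Z) (x(Z) = 1/(Z + Z) = 1/(2*Z))
q + 117*x(h(2)) = -78 + 117*(1/(2*((-1*2²)))) = -78 + 117*(1/(2*((-1*4)))) = -78 + 117*((½)/(-4)) = -78 + 117*((½)*(-¼)) = -78 + 117*(-⅛) = -78 - 117/8 = -741/8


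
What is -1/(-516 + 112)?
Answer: 1/404 ≈ 0.0024752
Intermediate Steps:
-1/(-516 + 112) = -1/(-404) = -1*(-1/404) = 1/404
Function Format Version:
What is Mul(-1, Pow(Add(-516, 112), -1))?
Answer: Rational(1, 404) ≈ 0.0024752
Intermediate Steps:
Mul(-1, Pow(Add(-516, 112), -1)) = Mul(-1, Pow(-404, -1)) = Mul(-1, Rational(-1, 404)) = Rational(1, 404)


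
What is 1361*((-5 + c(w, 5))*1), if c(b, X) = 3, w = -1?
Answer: -2722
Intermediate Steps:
1361*((-5 + c(w, 5))*1) = 1361*((-5 + 3)*1) = 1361*(-2*1) = 1361*(-2) = -2722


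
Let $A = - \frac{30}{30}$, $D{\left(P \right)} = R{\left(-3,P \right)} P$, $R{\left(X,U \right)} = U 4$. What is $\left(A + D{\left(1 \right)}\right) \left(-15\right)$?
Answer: $-45$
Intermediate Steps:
$R{\left(X,U \right)} = 4 U$
$D{\left(P \right)} = 4 P^{2}$ ($D{\left(P \right)} = 4 P P = 4 P^{2}$)
$A = -1$ ($A = \left(-30\right) \frac{1}{30} = -1$)
$\left(A + D{\left(1 \right)}\right) \left(-15\right) = \left(-1 + 4 \cdot 1^{2}\right) \left(-15\right) = \left(-1 + 4 \cdot 1\right) \left(-15\right) = \left(-1 + 4\right) \left(-15\right) = 3 \left(-15\right) = -45$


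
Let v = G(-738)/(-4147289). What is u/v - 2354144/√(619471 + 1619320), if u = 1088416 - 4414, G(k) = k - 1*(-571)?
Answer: 4495669570578/167 - 2354144*√2238791/2238791 ≈ 2.6920e+10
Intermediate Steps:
G(k) = 571 + k (G(k) = k + 571 = 571 + k)
v = 167/4147289 (v = (571 - 738)/(-4147289) = -167*(-1/4147289) = 167/4147289 ≈ 4.0267e-5)
u = 1084002
u/v - 2354144/√(619471 + 1619320) = 1084002/(167/4147289) - 2354144/√(619471 + 1619320) = 1084002*(4147289/167) - 2354144*√2238791/2238791 = 4495669570578/167 - 2354144*√2238791/2238791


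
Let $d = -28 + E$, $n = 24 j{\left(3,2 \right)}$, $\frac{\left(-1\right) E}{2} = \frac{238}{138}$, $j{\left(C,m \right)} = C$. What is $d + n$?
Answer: $\frac{2798}{69} \approx 40.551$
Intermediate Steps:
$E = - \frac{238}{69}$ ($E = - 2 \cdot \frac{238}{138} = - 2 \cdot 238 \cdot \frac{1}{138} = \left(-2\right) \frac{119}{69} = - \frac{238}{69} \approx -3.4493$)
$n = 72$ ($n = 24 \cdot 3 = 72$)
$d = - \frac{2170}{69}$ ($d = -28 - \frac{238}{69} = - \frac{2170}{69} \approx -31.449$)
$d + n = - \frac{2170}{69} + 72 = \frac{2798}{69}$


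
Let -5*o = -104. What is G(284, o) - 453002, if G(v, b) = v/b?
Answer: -11777697/26 ≈ -4.5299e+5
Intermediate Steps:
o = 104/5 (o = -⅕*(-104) = 104/5 ≈ 20.800)
G(284, o) - 453002 = 284/(104/5) - 453002 = 284*(5/104) - 453002 = 355/26 - 453002 = -11777697/26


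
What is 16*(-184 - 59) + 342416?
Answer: 338528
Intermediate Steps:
16*(-184 - 59) + 342416 = 16*(-243) + 342416 = -3888 + 342416 = 338528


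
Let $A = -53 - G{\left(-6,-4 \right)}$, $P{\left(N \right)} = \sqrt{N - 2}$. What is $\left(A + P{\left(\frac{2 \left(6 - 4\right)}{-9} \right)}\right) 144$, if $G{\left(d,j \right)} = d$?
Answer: $-6768 + 48 i \sqrt{22} \approx -6768.0 + 225.14 i$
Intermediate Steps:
$P{\left(N \right)} = \sqrt{-2 + N}$
$A = -47$ ($A = -53 - -6 = -53 + 6 = -47$)
$\left(A + P{\left(\frac{2 \left(6 - 4\right)}{-9} \right)}\right) 144 = \left(-47 + \sqrt{-2 + \frac{2 \left(6 - 4\right)}{-9}}\right) 144 = \left(-47 + \sqrt{-2 + 2 \cdot 2 \left(- \frac{1}{9}\right)}\right) 144 = \left(-47 + \sqrt{-2 + 4 \left(- \frac{1}{9}\right)}\right) 144 = \left(-47 + \sqrt{-2 - \frac{4}{9}}\right) 144 = \left(-47 + \sqrt{- \frac{22}{9}}\right) 144 = \left(-47 + \frac{i \sqrt{22}}{3}\right) 144 = -6768 + 48 i \sqrt{22}$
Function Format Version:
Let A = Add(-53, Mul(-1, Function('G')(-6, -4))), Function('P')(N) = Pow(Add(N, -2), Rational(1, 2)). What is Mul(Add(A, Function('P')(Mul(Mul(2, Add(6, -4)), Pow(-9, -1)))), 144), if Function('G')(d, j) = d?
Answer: Add(-6768, Mul(48, I, Pow(22, Rational(1, 2)))) ≈ Add(-6768.0, Mul(225.14, I))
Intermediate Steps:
Function('P')(N) = Pow(Add(-2, N), Rational(1, 2))
A = -47 (A = Add(-53, Mul(-1, -6)) = Add(-53, 6) = -47)
Mul(Add(A, Function('P')(Mul(Mul(2, Add(6, -4)), Pow(-9, -1)))), 144) = Mul(Add(-47, Pow(Add(-2, Mul(Mul(2, Add(6, -4)), Pow(-9, -1))), Rational(1, 2))), 144) = Mul(Add(-47, Pow(Add(-2, Mul(Mul(2, 2), Rational(-1, 9))), Rational(1, 2))), 144) = Mul(Add(-47, Pow(Add(-2, Mul(4, Rational(-1, 9))), Rational(1, 2))), 144) = Mul(Add(-47, Pow(Add(-2, Rational(-4, 9)), Rational(1, 2))), 144) = Mul(Add(-47, Pow(Rational(-22, 9), Rational(1, 2))), 144) = Mul(Add(-47, Mul(Rational(1, 3), I, Pow(22, Rational(1, 2)))), 144) = Add(-6768, Mul(48, I, Pow(22, Rational(1, 2))))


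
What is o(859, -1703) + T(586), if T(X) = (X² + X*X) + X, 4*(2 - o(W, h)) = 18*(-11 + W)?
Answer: 683564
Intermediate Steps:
o(W, h) = 103/2 - 9*W/2 (o(W, h) = 2 - 9*(-11 + W)/2 = 2 - (-198 + 18*W)/4 = 2 + (99/2 - 9*W/2) = 103/2 - 9*W/2)
T(X) = X + 2*X² (T(X) = (X² + X²) + X = 2*X² + X = X + 2*X²)
o(859, -1703) + T(586) = (103/2 - 9/2*859) + 586*(1 + 2*586) = (103/2 - 7731/2) + 586*(1 + 1172) = -3814 + 586*1173 = -3814 + 687378 = 683564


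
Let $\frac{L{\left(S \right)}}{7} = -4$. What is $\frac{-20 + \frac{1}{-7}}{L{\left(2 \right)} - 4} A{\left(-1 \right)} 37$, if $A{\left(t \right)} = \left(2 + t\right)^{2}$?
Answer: $\frac{5217}{224} \approx 23.29$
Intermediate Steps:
$L{\left(S \right)} = -28$ ($L{\left(S \right)} = 7 \left(-4\right) = -28$)
$\frac{-20 + \frac{1}{-7}}{L{\left(2 \right)} - 4} A{\left(-1 \right)} 37 = \frac{-20 + \frac{1}{-7}}{-28 - 4} \left(2 - 1\right)^{2} \cdot 37 = \frac{-20 - \frac{1}{7}}{-32} \cdot 1^{2} \cdot 37 = \left(- \frac{141}{7}\right) \left(- \frac{1}{32}\right) 1 \cdot 37 = \frac{141}{224} \cdot 1 \cdot 37 = \frac{141}{224} \cdot 37 = \frac{5217}{224}$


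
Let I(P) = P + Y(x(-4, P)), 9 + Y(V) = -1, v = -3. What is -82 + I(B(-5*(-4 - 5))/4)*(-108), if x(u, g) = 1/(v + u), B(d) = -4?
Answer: 1106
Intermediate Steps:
x(u, g) = 1/(-3 + u)
Y(V) = -10 (Y(V) = -9 - 1 = -10)
I(P) = -10 + P (I(P) = P - 10 = -10 + P)
-82 + I(B(-5*(-4 - 5))/4)*(-108) = -82 + (-10 - 4/4)*(-108) = -82 + (-10 - 4*¼)*(-108) = -82 + (-10 - 1)*(-108) = -82 - 11*(-108) = -82 + 1188 = 1106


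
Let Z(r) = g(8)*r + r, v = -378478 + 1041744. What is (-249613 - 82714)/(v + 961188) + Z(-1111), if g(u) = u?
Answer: -16243247873/1624454 ≈ -9999.2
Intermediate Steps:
v = 663266
Z(r) = 9*r (Z(r) = 8*r + r = 9*r)
(-249613 - 82714)/(v + 961188) + Z(-1111) = (-249613 - 82714)/(663266 + 961188) + 9*(-1111) = -332327/1624454 - 9999 = -16243247873/1624454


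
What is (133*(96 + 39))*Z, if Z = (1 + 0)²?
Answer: 17955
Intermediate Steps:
Z = 1 (Z = 1² = 1)
(133*(96 + 39))*Z = (133*(96 + 39))*1 = (133*135)*1 = 17955*1 = 17955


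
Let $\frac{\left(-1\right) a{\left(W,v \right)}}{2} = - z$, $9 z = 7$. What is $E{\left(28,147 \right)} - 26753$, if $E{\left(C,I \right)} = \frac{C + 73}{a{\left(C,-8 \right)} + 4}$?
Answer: $- \frac{1336741}{50} \approx -26735.0$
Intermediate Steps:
$z = \frac{7}{9}$ ($z = \frac{1}{9} \cdot 7 = \frac{7}{9} \approx 0.77778$)
$a{\left(W,v \right)} = \frac{14}{9}$ ($a{\left(W,v \right)} = - 2 \left(\left(-1\right) \frac{7}{9}\right) = \left(-2\right) \left(- \frac{7}{9}\right) = \frac{14}{9}$)
$E{\left(C,I \right)} = \frac{657}{50} + \frac{9 C}{50}$ ($E{\left(C,I \right)} = \frac{C + 73}{\frac{14}{9} + 4} = \frac{73 + C}{\frac{50}{9}} = \left(73 + C\right) \frac{9}{50} = \frac{657}{50} + \frac{9 C}{50}$)
$E{\left(28,147 \right)} - 26753 = \left(\frac{657}{50} + \frac{9}{50} \cdot 28\right) - 26753 = \left(\frac{657}{50} + \frac{126}{25}\right) - 26753 = \frac{909}{50} - 26753 = - \frac{1336741}{50}$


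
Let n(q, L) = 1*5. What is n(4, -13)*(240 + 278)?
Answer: 2590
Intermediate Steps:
n(q, L) = 5
n(4, -13)*(240 + 278) = 5*(240 + 278) = 5*518 = 2590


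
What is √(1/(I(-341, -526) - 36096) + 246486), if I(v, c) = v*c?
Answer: √5059443831892670/143270 ≈ 496.47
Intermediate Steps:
I(v, c) = c*v
√(1/(I(-341, -526) - 36096) + 246486) = √(1/(-526*(-341) - 36096) + 246486) = √(1/(179366 - 36096) + 246486) = √(1/143270 + 246486) = √(35314049221/143270) = √5059443831892670/143270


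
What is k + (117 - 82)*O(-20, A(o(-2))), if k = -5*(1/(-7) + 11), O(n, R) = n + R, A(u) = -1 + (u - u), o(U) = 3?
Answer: -5525/7 ≈ -789.29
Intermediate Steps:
A(u) = -1 (A(u) = -1 + 0 = -1)
O(n, R) = R + n
k = -380/7 (k = -5*(-⅐ + 11) = -5*76/7 = -380/7 ≈ -54.286)
k + (117 - 82)*O(-20, A(o(-2))) = -380/7 + (117 - 82)*(-1 - 20) = -380/7 + 35*(-21) = -380/7 - 735 = -5525/7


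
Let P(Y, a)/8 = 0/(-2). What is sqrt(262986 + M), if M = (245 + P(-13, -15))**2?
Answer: sqrt(323011) ≈ 568.34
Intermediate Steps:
P(Y, a) = 0 (P(Y, a) = 8*(0/(-2)) = 8*(0*(-1/2)) = 8*0 = 0)
M = 60025 (M = (245 + 0)**2 = 245**2 = 60025)
sqrt(262986 + M) = sqrt(262986 + 60025) = sqrt(323011)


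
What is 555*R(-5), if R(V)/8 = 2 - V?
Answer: 31080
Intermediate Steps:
R(V) = 16 - 8*V (R(V) = 8*(2 - V) = 16 - 8*V)
555*R(-5) = 555*(16 - 8*(-5)) = 555*(16 + 40) = 555*56 = 31080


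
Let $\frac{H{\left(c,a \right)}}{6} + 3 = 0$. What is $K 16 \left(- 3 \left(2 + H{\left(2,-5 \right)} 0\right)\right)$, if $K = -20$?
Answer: $1920$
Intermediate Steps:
$H{\left(c,a \right)} = -18$ ($H{\left(c,a \right)} = -18 + 6 \cdot 0 = -18 + 0 = -18$)
$K 16 \left(- 3 \left(2 + H{\left(2,-5 \right)} 0\right)\right) = \left(-20\right) 16 \left(- 3 \left(2 - 0\right)\right) = - 320 \left(- 3 \left(2 + 0\right)\right) = - 320 \left(\left(-3\right) 2\right) = \left(-320\right) \left(-6\right) = 1920$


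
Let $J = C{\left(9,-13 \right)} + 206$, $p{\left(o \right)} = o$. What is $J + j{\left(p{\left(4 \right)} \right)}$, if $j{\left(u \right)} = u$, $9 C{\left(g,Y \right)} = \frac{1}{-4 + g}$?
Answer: $\frac{9451}{45} \approx 210.02$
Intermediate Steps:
$C{\left(g,Y \right)} = \frac{1}{9 \left(-4 + g\right)}$
$J = \frac{9271}{45}$ ($J = \frac{1}{9 \left(-4 + 9\right)} + 206 = \frac{1}{9 \cdot 5} + 206 = \frac{1}{9} \cdot \frac{1}{5} + 206 = \frac{1}{45} + 206 = \frac{9271}{45} \approx 206.02$)
$J + j{\left(p{\left(4 \right)} \right)} = \frac{9271}{45} + 4 = \frac{9451}{45}$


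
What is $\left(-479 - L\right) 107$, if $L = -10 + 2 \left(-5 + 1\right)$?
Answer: $-49327$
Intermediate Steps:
$L = -18$ ($L = -10 + 2 \left(-4\right) = -10 - 8 = -18$)
$\left(-479 - L\right) 107 = \left(-479 - -18\right) 107 = \left(-479 + 18\right) 107 = \left(-461\right) 107 = -49327$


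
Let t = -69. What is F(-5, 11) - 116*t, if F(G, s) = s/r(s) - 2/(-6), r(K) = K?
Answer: 24016/3 ≈ 8005.3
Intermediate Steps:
F(G, s) = 4/3 (F(G, s) = s/s - 2/(-6) = 1 - 2*(-⅙) = 1 + ⅓ = 4/3)
F(-5, 11) - 116*t = 4/3 - 116*(-69) = 4/3 + 8004 = 24016/3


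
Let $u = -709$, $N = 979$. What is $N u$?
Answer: $-694111$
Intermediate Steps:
$N u = 979 \left(-709\right) = -694111$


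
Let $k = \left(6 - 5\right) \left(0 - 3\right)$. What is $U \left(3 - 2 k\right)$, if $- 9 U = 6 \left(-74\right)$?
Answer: $444$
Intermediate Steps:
$U = \frac{148}{3}$ ($U = - \frac{6 \left(-74\right)}{9} = \left(- \frac{1}{9}\right) \left(-444\right) = \frac{148}{3} \approx 49.333$)
$k = -3$ ($k = 1 \left(-3\right) = -3$)
$U \left(3 - 2 k\right) = \frac{148 \left(3 - -6\right)}{3} = \frac{148 \left(3 + 6\right)}{3} = \frac{148}{3} \cdot 9 = 444$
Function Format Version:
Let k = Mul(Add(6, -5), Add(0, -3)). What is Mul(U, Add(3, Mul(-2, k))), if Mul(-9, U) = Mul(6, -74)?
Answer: 444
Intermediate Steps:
U = Rational(148, 3) (U = Mul(Rational(-1, 9), Mul(6, -74)) = Mul(Rational(-1, 9), -444) = Rational(148, 3) ≈ 49.333)
k = -3 (k = Mul(1, -3) = -3)
Mul(U, Add(3, Mul(-2, k))) = Mul(Rational(148, 3), Add(3, Mul(-2, -3))) = Mul(Rational(148, 3), Add(3, 6)) = Mul(Rational(148, 3), 9) = 444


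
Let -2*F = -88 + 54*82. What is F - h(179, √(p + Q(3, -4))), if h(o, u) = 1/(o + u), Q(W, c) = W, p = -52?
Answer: -69635479/32090 + 7*I/32090 ≈ -2170.0 + 0.00021814*I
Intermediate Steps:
F = -2170 (F = -(-88 + 54*82)/2 = -(-88 + 4428)/2 = -½*4340 = -2170)
F - h(179, √(p + Q(3, -4))) = -2170 - 1/(179 + √(-52 + 3)) = -2170 - 1/(179 + √(-49)) = -2170 - 1/(179 + 7*I) = -2170 - (179 - 7*I)/32090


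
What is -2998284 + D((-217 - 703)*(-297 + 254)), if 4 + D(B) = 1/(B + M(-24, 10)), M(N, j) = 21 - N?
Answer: -118747196239/39605 ≈ -2.9983e+6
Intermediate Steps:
D(B) = -4 + 1/(45 + B) (D(B) = -4 + 1/(B + (21 - 1*(-24))) = -4 + 1/(B + (21 + 24)) = -4 + 1/(B + 45) = -4 + 1/(45 + B))
-2998284 + D((-217 - 703)*(-297 + 254)) = -2998284 + (-179 - 4*(-217 - 703)*(-297 + 254))/(45 + (-217 - 703)*(-297 + 254)) = -2998284 + (-179 - (-3680)*(-43))/(45 - 920*(-43)) = -2998284 + (-179 - 4*39560)/(45 + 39560) = -2998284 + (-179 - 158240)/39605 = -2998284 + (1/39605)*(-158419) = -2998284 - 158419/39605 = -118747196239/39605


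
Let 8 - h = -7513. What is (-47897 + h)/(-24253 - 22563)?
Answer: 721/836 ≈ 0.86244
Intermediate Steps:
h = 7521 (h = 8 - 1*(-7513) = 8 + 7513 = 7521)
(-47897 + h)/(-24253 - 22563) = (-47897 + 7521)/(-24253 - 22563) = -40376/(-46816) = -40376*(-1/46816) = 721/836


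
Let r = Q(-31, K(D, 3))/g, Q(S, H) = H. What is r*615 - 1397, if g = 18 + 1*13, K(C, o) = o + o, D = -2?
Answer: -39617/31 ≈ -1278.0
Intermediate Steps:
K(C, o) = 2*o
g = 31 (g = 18 + 13 = 31)
r = 6/31 (r = (2*3)/31 = 6*(1/31) = 6/31 ≈ 0.19355)
r*615 - 1397 = (6/31)*615 - 1397 = 3690/31 - 1397 = -39617/31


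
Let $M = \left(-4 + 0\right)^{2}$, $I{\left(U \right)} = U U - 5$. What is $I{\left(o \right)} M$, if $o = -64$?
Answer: $65456$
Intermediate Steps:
$I{\left(U \right)} = -5 + U^{2}$ ($I{\left(U \right)} = U^{2} - 5 = -5 + U^{2}$)
$M = 16$ ($M = \left(-4\right)^{2} = 16$)
$I{\left(o \right)} M = \left(-5 + \left(-64\right)^{2}\right) 16 = \left(-5 + 4096\right) 16 = 4091 \cdot 16 = 65456$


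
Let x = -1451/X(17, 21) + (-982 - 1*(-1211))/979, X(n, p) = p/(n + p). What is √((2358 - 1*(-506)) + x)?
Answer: √100855936797/20559 ≈ 15.447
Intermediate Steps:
x = -53975293/20559 (x = -1451/(21/(17 + 21)) + (-982 - 1*(-1211))/979 = -1451/(21/38) + (-982 + 1211)*(1/979) = -1451/(21*(1/38)) + 229*(1/979) = -1451/21/38 + 229/979 = -1451*38/21 + 229/979 = -55138/21 + 229/979 = -53975293/20559 ≈ -2625.4)
√((2358 - 1*(-506)) + x) = √((2358 - 1*(-506)) - 53975293/20559) = √((2358 + 506) - 53975293/20559) = √(2864 - 53975293/20559) = √(4905683/20559) = √100855936797/20559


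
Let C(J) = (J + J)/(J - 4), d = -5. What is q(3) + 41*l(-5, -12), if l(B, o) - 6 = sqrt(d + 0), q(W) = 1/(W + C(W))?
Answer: 737/3 + 41*I*sqrt(5) ≈ 245.67 + 91.679*I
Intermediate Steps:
C(J) = 2*J/(-4 + J) (C(J) = (2*J)/(-4 + J) = 2*J/(-4 + J))
q(W) = 1/(W + 2*W/(-4 + W))
l(B, o) = 6 + I*sqrt(5) (l(B, o) = 6 + sqrt(-5 + 0) = 6 + sqrt(-5) = 6 + I*sqrt(5))
q(3) + 41*l(-5, -12) = (-4 + 3)/(3*(-2 + 3)) + 41*(6 + I*sqrt(5)) = (1/3)*(-1)/1 + (246 + 41*I*sqrt(5)) = (1/3)*1*(-1) + (246 + 41*I*sqrt(5)) = -1/3 + (246 + 41*I*sqrt(5)) = 737/3 + 41*I*sqrt(5)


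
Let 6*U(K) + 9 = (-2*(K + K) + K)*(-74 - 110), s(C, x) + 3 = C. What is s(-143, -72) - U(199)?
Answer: -36905/2 ≈ -18453.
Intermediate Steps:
s(C, x) = -3 + C
U(K) = -3/2 + 92*K (U(K) = -3/2 + ((-2*(K + K) + K)*(-74 - 110))/6 = -3/2 + ((-4*K + K)*(-184))/6 = -3/2 + (-3*K*(-184))/6 = -3/2 + (552*K)/6 = -3/2 + 92*K)
s(-143, -72) - U(199) = (-3 - 143) - (-3/2 + 92*199) = -146 - (-3/2 + 18308) = -146 - 1*36613/2 = -146 - 36613/2 = -36905/2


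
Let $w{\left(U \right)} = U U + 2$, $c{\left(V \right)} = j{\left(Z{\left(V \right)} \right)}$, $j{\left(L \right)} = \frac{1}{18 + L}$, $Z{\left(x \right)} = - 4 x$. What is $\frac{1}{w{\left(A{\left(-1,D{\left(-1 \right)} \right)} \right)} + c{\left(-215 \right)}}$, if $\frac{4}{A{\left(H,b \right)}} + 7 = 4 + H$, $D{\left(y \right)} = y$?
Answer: $\frac{878}{2635} \approx 0.33321$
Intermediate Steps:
$A{\left(H,b \right)} = \frac{4}{-3 + H}$ ($A{\left(H,b \right)} = \frac{4}{-7 + \left(4 + H\right)} = \frac{4}{-3 + H}$)
$c{\left(V \right)} = \frac{1}{18 - 4 V}$
$w{\left(U \right)} = 2 + U^{2}$ ($w{\left(U \right)} = U^{2} + 2 = 2 + U^{2}$)
$\frac{1}{w{\left(A{\left(-1,D{\left(-1 \right)} \right)} \right)} + c{\left(-215 \right)}} = \frac{1}{\left(2 + \left(\frac{4}{-3 - 1}\right)^{2}\right) - \frac{1}{-18 + 4 \left(-215\right)}} = \frac{1}{\left(2 + \left(\frac{4}{-4}\right)^{2}\right) - \frac{1}{-18 - 860}} = \frac{1}{\left(2 + \left(4 \left(- \frac{1}{4}\right)\right)^{2}\right) - \frac{1}{-878}} = \frac{1}{\left(2 + \left(-1\right)^{2}\right) - - \frac{1}{878}} = \frac{1}{\left(2 + 1\right) + \frac{1}{878}} = \frac{1}{3 + \frac{1}{878}} = \frac{1}{\frac{2635}{878}} = \frac{878}{2635}$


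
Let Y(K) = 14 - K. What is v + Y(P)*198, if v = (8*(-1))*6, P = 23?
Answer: -1830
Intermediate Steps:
v = -48 (v = -8*6 = -48)
v + Y(P)*198 = -48 + (14 - 1*23)*198 = -48 + (14 - 23)*198 = -48 - 9*198 = -48 - 1782 = -1830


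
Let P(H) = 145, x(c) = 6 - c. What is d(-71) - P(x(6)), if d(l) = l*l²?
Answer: -358056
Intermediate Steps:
d(l) = l³
d(-71) - P(x(6)) = (-71)³ - 1*145 = -357911 - 145 = -358056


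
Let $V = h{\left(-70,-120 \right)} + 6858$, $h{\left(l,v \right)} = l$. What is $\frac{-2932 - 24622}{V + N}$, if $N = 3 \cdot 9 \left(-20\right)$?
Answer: $- \frac{13777}{3124} \approx -4.41$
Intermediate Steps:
$V = 6788$ ($V = -70 + 6858 = 6788$)
$N = -540$ ($N = 27 \left(-20\right) = -540$)
$\frac{-2932 - 24622}{V + N} = \frac{-2932 - 24622}{6788 - 540} = - \frac{27554}{6248} = \left(-27554\right) \frac{1}{6248} = - \frac{13777}{3124}$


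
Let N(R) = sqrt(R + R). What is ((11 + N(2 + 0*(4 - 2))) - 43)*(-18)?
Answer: 540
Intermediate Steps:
N(R) = sqrt(2)*sqrt(R) (N(R) = sqrt(2*R) = sqrt(2)*sqrt(R))
((11 + N(2 + 0*(4 - 2))) - 43)*(-18) = ((11 + sqrt(2)*sqrt(2 + 0*(4 - 2))) - 43)*(-18) = ((11 + sqrt(2)*sqrt(2 + 0*2)) - 43)*(-18) = ((11 + sqrt(2)*sqrt(2 + 0)) - 43)*(-18) = ((11 + sqrt(2)*sqrt(2)) - 43)*(-18) = ((11 + 2) - 43)*(-18) = (13 - 43)*(-18) = -30*(-18) = 540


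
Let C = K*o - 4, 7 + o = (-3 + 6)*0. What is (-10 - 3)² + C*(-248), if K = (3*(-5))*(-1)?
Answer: 27201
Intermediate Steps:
K = 15 (K = -15*(-1) = 15)
o = -7 (o = -7 + (-3 + 6)*0 = -7 + 3*0 = -7 + 0 = -7)
C = -109 (C = 15*(-7) - 4 = -105 - 4 = -109)
(-10 - 3)² + C*(-248) = (-10 - 3)² - 109*(-248) = (-13)² + 27032 = 169 + 27032 = 27201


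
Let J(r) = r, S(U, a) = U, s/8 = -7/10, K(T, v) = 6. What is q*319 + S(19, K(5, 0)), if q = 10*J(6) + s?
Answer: 86863/5 ≈ 17373.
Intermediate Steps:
s = -28/5 (s = 8*(-7/10) = -28/5 ≈ -5.6000)
q = 272/5 (q = 10*6 - 28/5 = 60 - 28/5 = 272/5 ≈ 54.400)
q*319 + S(19, K(5, 0)) = (272/5)*319 + 19 = 86768/5 + 19 = 86863/5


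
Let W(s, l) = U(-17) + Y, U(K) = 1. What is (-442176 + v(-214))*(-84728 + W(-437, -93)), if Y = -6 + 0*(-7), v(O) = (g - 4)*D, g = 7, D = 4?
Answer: 37465882212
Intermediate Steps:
v(O) = 12 (v(O) = (7 - 4)*4 = 3*4 = 12)
Y = -6 (Y = -6 + 0 = -6)
W(s, l) = -5 (W(s, l) = 1 - 6 = -5)
(-442176 + v(-214))*(-84728 + W(-437, -93)) = (-442176 + 12)*(-84728 - 5) = -442164*(-84733) = 37465882212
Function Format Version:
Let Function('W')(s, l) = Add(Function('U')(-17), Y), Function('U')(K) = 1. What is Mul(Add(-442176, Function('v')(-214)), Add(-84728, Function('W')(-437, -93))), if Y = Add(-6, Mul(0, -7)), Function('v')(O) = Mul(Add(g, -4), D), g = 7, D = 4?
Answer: 37465882212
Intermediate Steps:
Function('v')(O) = 12 (Function('v')(O) = Mul(Add(7, -4), 4) = Mul(3, 4) = 12)
Y = -6 (Y = Add(-6, 0) = -6)
Function('W')(s, l) = -5 (Function('W')(s, l) = Add(1, -6) = -5)
Mul(Add(-442176, Function('v')(-214)), Add(-84728, Function('W')(-437, -93))) = Mul(Add(-442176, 12), Add(-84728, -5)) = Mul(-442164, -84733) = 37465882212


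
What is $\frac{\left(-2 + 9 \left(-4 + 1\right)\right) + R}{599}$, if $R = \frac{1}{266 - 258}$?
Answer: $- \frac{231}{4792} \approx -0.048205$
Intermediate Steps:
$R = \frac{1}{8} \approx 0.125$
$\frac{\left(-2 + 9 \left(-4 + 1\right)\right) + R}{599} = \frac{\left(-2 + 9 \left(-4 + 1\right)\right) + \frac{1}{8}}{599} = \frac{\left(-2 + 9 \left(-3\right)\right) + \frac{1}{8}}{599} = \frac{\left(-2 - 27\right) + \frac{1}{8}}{599} = \frac{-29 + \frac{1}{8}}{599} = \frac{1}{599} \left(- \frac{231}{8}\right) = - \frac{231}{4792}$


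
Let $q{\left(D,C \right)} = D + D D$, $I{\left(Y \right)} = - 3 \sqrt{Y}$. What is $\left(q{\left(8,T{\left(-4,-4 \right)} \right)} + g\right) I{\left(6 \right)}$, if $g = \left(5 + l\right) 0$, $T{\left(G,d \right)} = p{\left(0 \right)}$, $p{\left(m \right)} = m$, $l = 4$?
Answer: $- 216 \sqrt{6} \approx -529.09$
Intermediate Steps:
$T{\left(G,d \right)} = 0$
$g = 0$ ($g = \left(5 + 4\right) 0 = 9 \cdot 0 = 0$)
$q{\left(D,C \right)} = D + D^{2}$
$\left(q{\left(8,T{\left(-4,-4 \right)} \right)} + g\right) I{\left(6 \right)} = \left(8 \left(1 + 8\right) + 0\right) \left(- 3 \sqrt{6}\right) = \left(8 \cdot 9 + 0\right) \left(- 3 \sqrt{6}\right) = \left(72 + 0\right) \left(- 3 \sqrt{6}\right) = 72 \left(- 3 \sqrt{6}\right) = - 216 \sqrt{6}$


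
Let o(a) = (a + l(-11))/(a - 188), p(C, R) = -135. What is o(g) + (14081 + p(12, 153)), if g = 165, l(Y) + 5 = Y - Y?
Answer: 320598/23 ≈ 13939.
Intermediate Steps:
l(Y) = -5 (l(Y) = -5 + (Y - Y) = -5 + 0 = -5)
o(a) = (-5 + a)/(-188 + a) (o(a) = (a - 5)/(a - 188) = (-5 + a)/(-188 + a))
o(g) + (14081 + p(12, 153)) = (-5 + 165)/(-188 + 165) + (14081 - 135) = 160/(-23) + 13946 = -1/23*160 + 13946 = -160/23 + 13946 = 320598/23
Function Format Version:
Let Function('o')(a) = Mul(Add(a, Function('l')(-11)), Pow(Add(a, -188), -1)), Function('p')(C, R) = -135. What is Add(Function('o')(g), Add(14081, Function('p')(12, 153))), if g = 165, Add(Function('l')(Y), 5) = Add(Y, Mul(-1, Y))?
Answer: Rational(320598, 23) ≈ 13939.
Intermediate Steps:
Function('l')(Y) = -5 (Function('l')(Y) = Add(-5, Add(Y, Mul(-1, Y))) = Add(-5, 0) = -5)
Function('o')(a) = Mul(Pow(Add(-188, a), -1), Add(-5, a)) (Function('o')(a) = Mul(Add(a, -5), Pow(Add(a, -188), -1)) = Mul(Add(-5, a), Pow(Add(-188, a), -1)) = Mul(Pow(Add(-188, a), -1), Add(-5, a)))
Add(Function('o')(g), Add(14081, Function('p')(12, 153))) = Add(Mul(Pow(Add(-188, 165), -1), Add(-5, 165)), Add(14081, -135)) = Add(Mul(Pow(-23, -1), 160), 13946) = Add(Mul(Rational(-1, 23), 160), 13946) = Add(Rational(-160, 23), 13946) = Rational(320598, 23)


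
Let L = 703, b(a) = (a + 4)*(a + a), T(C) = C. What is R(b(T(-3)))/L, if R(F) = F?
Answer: -6/703 ≈ -0.0085348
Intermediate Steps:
b(a) = 2*a*(4 + a) (b(a) = (4 + a)*(2*a) = 2*a*(4 + a))
R(b(T(-3)))/L = (2*(-3)*(4 - 3))/703 = (2*(-3)*1)*(1/703) = -6*1/703 = -6/703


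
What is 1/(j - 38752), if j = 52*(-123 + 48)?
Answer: -1/42652 ≈ -2.3446e-5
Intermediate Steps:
j = -3900 (j = 52*(-75) = -3900)
1/(j - 38752) = 1/(-3900 - 38752) = 1/(-42652) = -1/42652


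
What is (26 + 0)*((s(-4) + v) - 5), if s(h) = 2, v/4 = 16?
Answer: 1586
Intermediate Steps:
v = 64 (v = 4*16 = 64)
(26 + 0)*((s(-4) + v) - 5) = (26 + 0)*((2 + 64) - 5) = 26*(66 - 5) = 26*61 = 1586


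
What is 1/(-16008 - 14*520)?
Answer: -1/23288 ≈ -4.2941e-5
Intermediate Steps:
1/(-16008 - 14*520) = 1/(-16008 - 7280) = 1/(-23288) = -1/23288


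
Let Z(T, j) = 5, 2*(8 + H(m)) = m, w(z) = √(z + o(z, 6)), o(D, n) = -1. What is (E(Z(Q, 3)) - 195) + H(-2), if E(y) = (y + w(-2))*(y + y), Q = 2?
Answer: -154 + 10*I*√3 ≈ -154.0 + 17.32*I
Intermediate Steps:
w(z) = √(-1 + z) (w(z) = √(z - 1) = √(-1 + z))
H(m) = -8 + m/2
E(y) = 2*y*(y + I*√3) (E(y) = (y + √(-1 - 2))*(y + y) = (y + √(-3))*(2*y) = (y + I*√3)*(2*y) = 2*y*(y + I*√3))
(E(Z(Q, 3)) - 195) + H(-2) = (2*5*(5 + I*√3) - 195) + (-8 + (½)*(-2)) = ((50 + 10*I*√3) - 195) + (-8 - 1) = (-145 + 10*I*√3) - 9 = -154 + 10*I*√3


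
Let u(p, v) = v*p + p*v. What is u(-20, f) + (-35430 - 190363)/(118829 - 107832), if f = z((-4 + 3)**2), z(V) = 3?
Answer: -1545433/10997 ≈ -140.53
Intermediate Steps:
f = 3
u(p, v) = 2*p*v (u(p, v) = p*v + p*v = 2*p*v)
u(-20, f) + (-35430 - 190363)/(118829 - 107832) = 2*(-20)*3 + (-35430 - 190363)/(118829 - 107832) = -120 - 225793/10997 = -1545433/10997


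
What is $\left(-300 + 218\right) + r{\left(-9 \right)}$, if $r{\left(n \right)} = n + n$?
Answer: $-100$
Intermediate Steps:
$r{\left(n \right)} = 2 n$
$\left(-300 + 218\right) + r{\left(-9 \right)} = \left(-300 + 218\right) + 2 \left(-9\right) = -82 - 18 = -100$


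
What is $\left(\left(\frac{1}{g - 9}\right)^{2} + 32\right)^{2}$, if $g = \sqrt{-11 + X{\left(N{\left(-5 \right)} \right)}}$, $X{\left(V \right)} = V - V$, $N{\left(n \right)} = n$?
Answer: $\frac{81 \left(16945 i + 31872 \sqrt{11}\right)}{8 \left(167 i + 315 \sqrt{11}\right)} \approx 1024.5 + 0.45153 i$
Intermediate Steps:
$X{\left(V \right)} = 0$
$g = i \sqrt{11}$ ($g = \sqrt{-11 + 0} = \sqrt{-11} = i \sqrt{11} \approx 3.3166 i$)
$\left(\left(\frac{1}{g - 9}\right)^{2} + 32\right)^{2} = \left(\left(\frac{1}{i \sqrt{11} - 9}\right)^{2} + 32\right)^{2} = \left(\left(\frac{1}{-9 + i \sqrt{11}}\right)^{2} + 32\right)^{2} = \left(\frac{1}{\left(-9 + i \sqrt{11}\right)^{2}} + 32\right)^{2} = \left(32 + \frac{1}{\left(-9 + i \sqrt{11}\right)^{2}}\right)^{2}$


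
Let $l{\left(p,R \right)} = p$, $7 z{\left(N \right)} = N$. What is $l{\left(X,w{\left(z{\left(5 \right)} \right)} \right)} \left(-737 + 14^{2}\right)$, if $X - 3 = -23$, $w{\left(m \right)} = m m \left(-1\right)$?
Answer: $10820$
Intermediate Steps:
$z{\left(N \right)} = \frac{N}{7}$
$w{\left(m \right)} = - m^{2}$ ($w{\left(m \right)} = m^{2} \left(-1\right) = - m^{2}$)
$X = -20$ ($X = 3 - 23 = -20$)
$l{\left(X,w{\left(z{\left(5 \right)} \right)} \right)} \left(-737 + 14^{2}\right) = - 20 \left(-737 + 14^{2}\right) = - 20 \left(-737 + 196\right) = \left(-20\right) \left(-541\right) = 10820$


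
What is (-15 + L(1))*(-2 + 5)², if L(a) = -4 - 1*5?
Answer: -216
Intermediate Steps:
L(a) = -9 (L(a) = -4 - 5 = -9)
(-15 + L(1))*(-2 + 5)² = (-15 - 9)*(-2 + 5)² = -24*3² = -24*9 = -216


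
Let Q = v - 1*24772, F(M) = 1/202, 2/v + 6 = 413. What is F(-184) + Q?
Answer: -2036604397/82214 ≈ -24772.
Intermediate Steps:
v = 2/407 (v = 2/(-6 + 413) = 2/407 ≈ 0.0049140)
F(M) = 1/202
Q = -10082202/407 (Q = 2/407 - 1*24772 = 2/407 - 24772 = -10082202/407 ≈ -24772.)
F(-184) + Q = 1/202 - 10082202/407 = -2036604397/82214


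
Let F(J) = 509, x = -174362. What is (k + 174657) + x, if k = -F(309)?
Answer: -214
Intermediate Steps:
k = -509 (k = -1*509 = -509)
(k + 174657) + x = (-509 + 174657) - 174362 = 174148 - 174362 = -214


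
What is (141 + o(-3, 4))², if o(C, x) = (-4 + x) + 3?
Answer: 20736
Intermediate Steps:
o(C, x) = -1 + x
(141 + o(-3, 4))² = (141 + (-1 + 4))² = (141 + 3)² = 144² = 20736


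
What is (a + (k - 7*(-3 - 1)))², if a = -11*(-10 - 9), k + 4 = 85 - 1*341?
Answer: 529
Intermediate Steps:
k = -260 (k = -4 + (85 - 1*341) = -4 + (85 - 341) = -4 - 256 = -260)
a = 209 (a = -11*(-19) = 209)
(a + (k - 7*(-3 - 1)))² = (209 + (-260 - 7*(-3 - 1)))² = (209 + (-260 - 7*(-4)))² = (209 + (-260 - 1*(-28)))² = (209 + (-260 + 28))² = (209 - 232)² = (-23)² = 529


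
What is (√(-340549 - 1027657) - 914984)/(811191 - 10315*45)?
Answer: -114373/43377 + I*√1368206/347016 ≈ -2.6367 + 0.0033707*I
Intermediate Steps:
(√(-340549 - 1027657) - 914984)/(811191 - 10315*45) = (√(-1368206) - 914984)/(811191 - 464175) = (I*√1368206 - 914984)/347016 = (-914984 + I*√1368206)*(1/347016) = -114373/43377 + I*√1368206/347016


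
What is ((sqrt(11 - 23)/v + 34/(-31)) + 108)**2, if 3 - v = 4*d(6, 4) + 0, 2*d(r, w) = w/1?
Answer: 274553368/24025 - 13256*I*sqrt(3)/155 ≈ 11428.0 - 148.13*I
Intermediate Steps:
d(r, w) = w/2 (d(r, w) = (w/1)/2 = (w*1)/2 = w/2)
v = -5 (v = 3 - (4*((1/2)*4) + 0) = 3 - (4*2 + 0) = 3 - (8 + 0) = 3 - 1*8 = 3 - 8 = -5)
((sqrt(11 - 23)/v + 34/(-31)) + 108)**2 = ((sqrt(11 - 23)/(-5) + 34/(-31)) + 108)**2 = ((sqrt(-12)*(-1/5) + 34*(-1/31)) + 108)**2 = (((2*I*sqrt(3))*(-1/5) - 34/31) + 108)**2 = ((-2*I*sqrt(3)/5 - 34/31) + 108)**2 = ((-34/31 - 2*I*sqrt(3)/5) + 108)**2 = (3314/31 - 2*I*sqrt(3)/5)**2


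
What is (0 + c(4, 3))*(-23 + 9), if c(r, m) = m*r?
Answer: -168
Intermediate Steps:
(0 + c(4, 3))*(-23 + 9) = (0 + 3*4)*(-23 + 9) = (0 + 12)*(-14) = 12*(-14) = -168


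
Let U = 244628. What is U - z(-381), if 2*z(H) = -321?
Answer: 489577/2 ≈ 2.4479e+5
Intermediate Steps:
z(H) = -321/2 (z(H) = (1/2)*(-321) = -321/2)
U - z(-381) = 244628 - 1*(-321/2) = 244628 + 321/2 = 489577/2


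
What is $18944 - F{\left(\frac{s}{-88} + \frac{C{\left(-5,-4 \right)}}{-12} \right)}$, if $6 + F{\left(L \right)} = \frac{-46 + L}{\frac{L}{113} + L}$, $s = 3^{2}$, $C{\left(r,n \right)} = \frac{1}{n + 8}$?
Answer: $\frac{137667611}{7410} \approx 18579.0$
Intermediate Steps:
$C{\left(r,n \right)} = \frac{1}{8 + n}$
$s = 9$
$F{\left(L \right)} = -6 + \frac{113 \left(-46 + L\right)}{114 L}$ ($F{\left(L \right)} = -6 + \frac{-46 + L}{\frac{L}{113} + L} = -6 + \frac{-46 + L}{\frac{114}{113} L} = -6 + \left(-46 + L\right) \frac{113}{114 L} = -6 + \frac{113 \left(-46 + L\right)}{114 L}$)
$18944 - F{\left(\frac{s}{-88} + \frac{C{\left(-5,-4 \right)}}{-12} \right)} = 18944 - \frac{-5198 - 571 \left(\frac{9}{-88} + \frac{1}{\left(8 - 4\right) \left(-12\right)}\right)}{114 \left(\frac{9}{-88} + \frac{1}{\left(8 - 4\right) \left(-12\right)}\right)} = 18944 - \frac{-5198 - 571 \left(9 \left(- \frac{1}{88}\right) + \frac{1}{4} \left(- \frac{1}{12}\right)\right)}{114 \left(9 \left(- \frac{1}{88}\right) + \frac{1}{4} \left(- \frac{1}{12}\right)\right)} = 18944 - \frac{-5198 - 571 \left(- \frac{9}{88} + \frac{1}{4} \left(- \frac{1}{12}\right)\right)}{114 \left(- \frac{9}{88} + \frac{1}{4} \left(- \frac{1}{12}\right)\right)} = 18944 - \frac{-5198 - 571 \left(- \frac{9}{88} - \frac{1}{48}\right)}{114 \left(- \frac{9}{88} - \frac{1}{48}\right)} = 18944 - \frac{-5198 - - \frac{37115}{528}}{114 \left(- \frac{65}{528}\right)} = 18944 - \frac{1}{114} \left(- \frac{528}{65}\right) \left(-5198 + \frac{37115}{528}\right) = 18944 - \frac{1}{114} \left(- \frac{528}{65}\right) \left(- \frac{2707429}{528}\right) = 18944 - \frac{2707429}{7410} = \frac{137667611}{7410}$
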